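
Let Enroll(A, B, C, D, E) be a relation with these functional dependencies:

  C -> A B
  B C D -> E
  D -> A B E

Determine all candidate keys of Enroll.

CD

Attributes C, D never appear on any right-hand side, so every candidate key must contain {C, D}.
{C, D}⁺ = {A, B, C, D, E}, which is all of the schema, so {C, D} is the only candidate key.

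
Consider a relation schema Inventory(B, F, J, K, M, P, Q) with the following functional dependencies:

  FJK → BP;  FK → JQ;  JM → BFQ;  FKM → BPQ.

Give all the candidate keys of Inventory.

Attributes K, M never appear on any right-hand side, so every candidate key must contain {K, M}.
{K, M}⁺ = {K, M}, which is not all of the schema, so we must add further attributes.
{F, K, M}⁺: FK→JQ adds J, Q; JM→BFQ adds B; FKM→BPQ adds P → {B, F, J, K, M, P, Q}.
{J, K, M}⁺: JM→BFQ adds B, F, Q; FKM→BPQ adds P → {B, F, J, K, M, P, Q}.

(F, K, M), (J, K, M)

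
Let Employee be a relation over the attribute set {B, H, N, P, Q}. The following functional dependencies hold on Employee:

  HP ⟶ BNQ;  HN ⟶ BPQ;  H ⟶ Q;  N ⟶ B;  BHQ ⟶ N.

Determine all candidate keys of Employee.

Attribute H never appears on the right-hand side of any dependency, so H must belong to every candidate key.
{H}⁺ = {H, Q}, which is not all of the schema, so we must add further attributes.
{B, H}⁺: H→Q adds Q; BHQ→N adds N; HN→BPQ adds P → {B, H, N, P, Q}.
{H, N}⁺: HN→BPQ adds B, P, Q → {B, H, N, P, Q}.
{H, P}⁺: HP→BNQ adds B, N, Q → {B, H, N, P, Q}.

(B, H); (H, N); (H, P)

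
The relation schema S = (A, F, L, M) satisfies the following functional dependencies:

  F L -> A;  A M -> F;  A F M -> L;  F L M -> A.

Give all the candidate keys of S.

(A, M); (F, L, M)

Attribute M never appears on the right-hand side of any dependency, so M must belong to every candidate key.
{M}⁺ = {M}, which is not all of the schema, so we must add further attributes.
{A, M}⁺: AM→F adds F; AFM→L adds L → {A, F, L, M}.
{F, L, M}⁺: FL→A adds A → {A, F, L, M}.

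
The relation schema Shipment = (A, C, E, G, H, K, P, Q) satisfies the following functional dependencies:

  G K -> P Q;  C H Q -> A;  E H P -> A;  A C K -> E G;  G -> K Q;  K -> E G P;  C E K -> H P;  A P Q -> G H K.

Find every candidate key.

Attribute C never appears on the right-hand side of any dependency, so C must belong to every candidate key.
{C}⁺ = {C}, which is not all of the schema, so we must add further attributes.
{C, G}⁺: G→KQ adds K, Q; K→EGP adds E, P; CEK→HP adds H; CHQ→A adds A → {A, C, E, G, H, K, P, Q}. Minimal: {G}⁺ = {E, G, K, P, Q}; {C}⁺ = {C} — none reach the full schema.
{C, K}⁺: K→EGP adds E, G, P; CEK→HP adds H; GK→PQ adds Q; CHQ→A adds A → {A, C, E, G, H, K, P, Q}. Minimal: {K}⁺ = {E, G, K, P, Q}; {C}⁺ = {C} — none reach the full schema.
{A, C, P, Q}⁺: APQ→GHK adds G, H, K; ACK→EG adds E → {A, C, E, G, H, K, P, Q}. Minimal: {C, P, Q}⁺ = {C, P, Q}; {A, P, Q}⁺ = {A, E, G, H, K, P, Q}; {A, C, Q}⁺ = {A, C, Q}; … — none reach the full schema.
{C, H, P, Q}⁺: CHQ→A adds A; APQ→GHK adds G, K; ACK→EG adds E → {A, C, E, G, H, K, P, Q}. Minimal: {H, P, Q}⁺ = {H, P, Q}; {C, P, Q}⁺ = {C, P, Q}; {C, H, Q}⁺ = {A, C, H, Q}; … — none reach the full schema.
Any other superkey contains one of these as a subset, so there are no further candidate keys.

(C, G); (C, K); (A, C, P, Q); (C, H, P, Q)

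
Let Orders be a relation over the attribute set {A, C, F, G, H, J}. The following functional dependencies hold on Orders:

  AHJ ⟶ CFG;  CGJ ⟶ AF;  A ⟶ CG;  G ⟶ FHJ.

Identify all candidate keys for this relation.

{A}⁺: A→CG adds C, G; G→FHJ adds F, H, J → {A, C, F, G, H, J}.
{C, G}⁺: G→FHJ adds F, H, J; CGJ→AF adds A → {A, C, F, G, H, J}. Minimal: {G}⁺ = {F, G, H, J}; {C}⁺ = {C} — none reach the full schema.
Any other superkey contains one of these as a subset, so there are no further candidate keys.

(A), (C, G)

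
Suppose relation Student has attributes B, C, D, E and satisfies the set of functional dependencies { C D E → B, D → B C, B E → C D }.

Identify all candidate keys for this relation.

(B, E), (D, E)

Attribute E never appears on the right-hand side of any dependency, so E must belong to every candidate key.
{E}⁺ = {E}, which is not all of the schema, so we must add further attributes.
{B, E}⁺: BE→CD adds C, D → {B, C, D, E}.
{D, E}⁺: D→BC adds B, C → {B, C, D, E}.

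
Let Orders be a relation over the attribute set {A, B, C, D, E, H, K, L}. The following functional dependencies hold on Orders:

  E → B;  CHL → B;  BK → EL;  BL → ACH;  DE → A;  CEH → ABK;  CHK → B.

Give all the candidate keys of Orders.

Attribute D never appears on the right-hand side of any dependency, so D must belong to every candidate key.
{D}⁺ = {D}, which is not all of the schema, so we must add further attributes.
{B, D, K}⁺: BK→EL adds E, L; BL→ACH adds A, C, H → {A, B, C, D, E, H, K, L}.
{D, E, K}⁺: E→B adds B; BK→EL adds L; BL→ACH adds A, C, H → {A, B, C, D, E, H, K, L}.
{D, E, L}⁺: E→B adds B; BL→ACH adds A, C, H; CEH→ABK adds K → {A, B, C, D, E, H, K, L}.
{C, D, E, H}⁺: E→B adds B; DE→A adds A; CEH→ABK adds K; BK→EL adds L → {A, B, C, D, E, H, K, L}.
{C, D, H, K}⁺: CHK→B adds B; BK→EL adds E, L; BL→ACH adds A → {A, B, C, D, E, H, K, L}.

BDK, DEK, DEL, CDEH, CDHK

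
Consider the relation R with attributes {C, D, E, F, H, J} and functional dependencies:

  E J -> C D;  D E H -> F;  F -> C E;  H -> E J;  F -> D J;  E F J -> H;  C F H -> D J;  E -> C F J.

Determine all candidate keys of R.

{E}, {F}, {H}

{E}⁺: E→CFJ adds C, F, J; EJ→CD adds D; EFJ→H adds H → {C, D, E, F, H, J}.
{F}⁺: F→CE adds C, E; F→DJ adds D, J; EFJ→H adds H → {C, D, E, F, H, J}.
{H}⁺: H→EJ adds E, J; E→CFJ adds C, F; EJ→CD adds D → {C, D, E, F, H, J}.
Any other superkey contains one of these as a subset, so there are no further candidate keys.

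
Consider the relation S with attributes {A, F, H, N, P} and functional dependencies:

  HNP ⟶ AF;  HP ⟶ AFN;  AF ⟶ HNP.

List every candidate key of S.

{A, F}⁺: AF→HNP adds H, N, P → {A, F, H, N, P}. Minimal: {F}⁺ = {F}; {A}⁺ = {A} — none reach the full schema.
{H, P}⁺: HP→AFN adds A, F, N → {A, F, H, N, P}. Minimal: {P}⁺ = {P}; {H}⁺ = {H} — none reach the full schema.
Any other superkey contains one of these as a subset, so there are no further candidate keys.

{A, F}, {H, P}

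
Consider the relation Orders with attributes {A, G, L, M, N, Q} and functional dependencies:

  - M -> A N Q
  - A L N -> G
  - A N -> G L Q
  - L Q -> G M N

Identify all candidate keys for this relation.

{M}⁺: M→ANQ adds A, N, Q; AN→GLQ adds G, L → {A, G, L, M, N, Q}.
{A, N}⁺: AN→GLQ adds G, L, Q; LQ→GMN adds M → {A, G, L, M, N, Q}. Minimal: {N}⁺ = {N}; {A}⁺ = {A} — none reach the full schema.
{L, Q}⁺: LQ→GMN adds G, M, N; M→ANQ adds A → {A, G, L, M, N, Q}. Minimal: {Q}⁺ = {Q}; {L}⁺ = {L} — none reach the full schema.

M, AN, LQ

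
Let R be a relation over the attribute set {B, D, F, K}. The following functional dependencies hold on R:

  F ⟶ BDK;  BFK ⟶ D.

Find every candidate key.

{F}⁺: F→BDK adds B, D, K → {B, D, F, K}.

{F}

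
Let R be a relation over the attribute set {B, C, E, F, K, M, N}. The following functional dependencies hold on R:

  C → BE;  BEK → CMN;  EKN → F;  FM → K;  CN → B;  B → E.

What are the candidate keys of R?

{B, K}, {C, K}, {B, F, M}, {C, F, M}

{B, K}⁺: B→E adds E; BEK→CMN adds C, M, N; EKN→F adds F → {B, C, E, F, K, M, N}. Minimal: {K}⁺ = {K}; {B}⁺ = {B, E} — none reach the full schema.
{C, K}⁺: C→BE adds B, E; BEK→CMN adds M, N; EKN→F adds F → {B, C, E, F, K, M, N}. Minimal: {K}⁺ = {K}; {C}⁺ = {B, C, E} — none reach the full schema.
{B, F, M}⁺: FM→K adds K; B→E adds E; BEK→CMN adds C, N → {B, C, E, F, K, M, N}. Minimal: {F, M}⁺ = {F, K, M}; {B, M}⁺ = {B, E, M}; {B, F}⁺ = {B, E, F} — none reach the full schema.
{C, F, M}⁺: C→BE adds B, E; FM→K adds K; BEK→CMN adds N → {B, C, E, F, K, M, N}. Minimal: {F, M}⁺ = {F, K, M}; {C, M}⁺ = {B, C, E, M}; {C, F}⁺ = {B, C, E, F} — none reach the full schema.
Any other superkey contains one of these as a subset, so there are no further candidate keys.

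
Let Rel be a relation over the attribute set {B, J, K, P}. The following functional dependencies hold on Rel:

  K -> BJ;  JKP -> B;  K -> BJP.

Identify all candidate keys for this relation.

Attribute K never appears on the right-hand side of any dependency, so K must belong to every candidate key.
{K}⁺ = {B, J, K, P}, which is all of the schema, so {K} is the only candidate key.

{K}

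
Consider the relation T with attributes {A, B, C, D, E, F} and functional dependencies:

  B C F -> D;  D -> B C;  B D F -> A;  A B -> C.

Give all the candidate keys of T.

{D, E, F}⁺: D→BC adds B, C; BDF→A adds A → {A, B, C, D, E, F}.
{A, B, E, F}⁺: AB→C adds C; BCF→D adds D → {A, B, C, D, E, F}.
{B, C, E, F}⁺: BCF→D adds D; BDF→A adds A → {A, B, C, D, E, F}.
Any other superkey contains one of these as a subset, so there are no further candidate keys.

DEF; ABEF; BCEF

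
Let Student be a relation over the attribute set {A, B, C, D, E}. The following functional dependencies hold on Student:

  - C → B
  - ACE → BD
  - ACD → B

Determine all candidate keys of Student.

Attributes A, C, E never appear on any right-hand side, so every candidate key must contain {A, C, E}.
{A, C, E}⁺ = {A, B, C, D, E}, which is all of the schema, so {A, C, E} is the only candidate key.

ACE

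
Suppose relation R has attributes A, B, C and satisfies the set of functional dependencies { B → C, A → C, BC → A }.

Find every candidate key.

Attribute B never appears on the right-hand side of any dependency, so B must belong to every candidate key.
{B}⁺ = {A, B, C}, which is all of the schema, so {B} is the only candidate key.

(B)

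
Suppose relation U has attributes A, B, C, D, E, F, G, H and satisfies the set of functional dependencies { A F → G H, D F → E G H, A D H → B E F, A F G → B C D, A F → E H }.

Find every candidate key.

(A, F), (A, D, H)

Attribute A never appears on the right-hand side of any dependency, so A must belong to every candidate key.
{A}⁺ = {A}, which is not all of the schema, so we must add further attributes.
{A, F}⁺: AF→GH adds G, H; AFG→BCD adds B, C, D; AF→EH adds E → {A, B, C, D, E, F, G, H}.
{A, D, H}⁺: ADH→BEF adds B, E, F; AF→GH adds G; AFG→BCD adds C → {A, B, C, D, E, F, G, H}.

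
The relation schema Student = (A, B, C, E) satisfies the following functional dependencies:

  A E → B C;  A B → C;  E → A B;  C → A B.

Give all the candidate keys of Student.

{E}

Attribute E never appears on the right-hand side of any dependency, so E must belong to every candidate key.
{E}⁺ = {A, B, C, E}, which is all of the schema, so {E} is the only candidate key.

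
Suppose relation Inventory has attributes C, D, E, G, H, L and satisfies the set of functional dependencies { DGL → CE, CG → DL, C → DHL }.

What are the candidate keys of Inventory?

(C, G), (D, G, L)

Attribute G never appears on the right-hand side of any dependency, so G must belong to every candidate key.
{G}⁺ = {G}, which is not all of the schema, so we must add further attributes.
{C, G}⁺: CG→DL adds D, L; C→DHL adds H; DGL→CE adds E → {C, D, E, G, H, L}. Minimal: {G}⁺ = {G}; {C}⁺ = {C, D, H, L} — none reach the full schema.
{D, G, L}⁺: DGL→CE adds C, E; C→DHL adds H → {C, D, E, G, H, L}. Minimal: {G, L}⁺ = {G, L}; {D, L}⁺ = {D, L}; {D, G}⁺ = {D, G} — none reach the full schema.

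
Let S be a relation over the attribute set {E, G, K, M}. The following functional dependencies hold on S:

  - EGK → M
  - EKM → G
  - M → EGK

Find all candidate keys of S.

{M}; {E, G, K}

{M}⁺: M→EGK adds E, G, K → {E, G, K, M}.
{E, G, K}⁺: EGK→M adds M → {E, G, K, M}. Minimal: {G, K}⁺ = {G, K}; {E, K}⁺ = {E, K}; {E, G}⁺ = {E, G} — none reach the full schema.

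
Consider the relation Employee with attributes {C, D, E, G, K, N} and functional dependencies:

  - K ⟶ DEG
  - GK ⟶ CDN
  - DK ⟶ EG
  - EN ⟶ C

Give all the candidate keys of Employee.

(K)

Attribute K never appears on the right-hand side of any dependency, so K must belong to every candidate key.
{K}⁺ = {C, D, E, G, K, N}, which is all of the schema, so {K} is the only candidate key.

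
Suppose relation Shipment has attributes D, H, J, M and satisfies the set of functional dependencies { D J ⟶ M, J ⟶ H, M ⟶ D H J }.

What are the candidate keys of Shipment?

(M), (D, J)

{M}⁺: M→DHJ adds D, H, J → {D, H, J, M}.
{D, J}⁺: DJ→M adds M; J→H adds H → {D, H, J, M}.
Any other superkey contains one of these as a subset, so there are no further candidate keys.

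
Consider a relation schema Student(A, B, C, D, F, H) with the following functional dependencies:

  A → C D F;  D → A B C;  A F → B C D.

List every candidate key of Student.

(A, H), (D, H)

Attribute H never appears on the right-hand side of any dependency, so H must belong to every candidate key.
{H}⁺ = {H}, which is not all of the schema, so we must add further attributes.
{A, H}⁺: A→CDF adds C, D, F; D→ABC adds B → {A, B, C, D, F, H}.
{D, H}⁺: D→ABC adds A, B, C; A→CDF adds F → {A, B, C, D, F, H}.
Any other superkey contains one of these as a subset, so there are no further candidate keys.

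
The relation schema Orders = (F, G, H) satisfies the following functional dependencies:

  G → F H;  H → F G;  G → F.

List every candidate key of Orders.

{G}⁺: G→FH adds F, H → {F, G, H}.
{H}⁺: H→FG adds F, G → {F, G, H}.

{G}, {H}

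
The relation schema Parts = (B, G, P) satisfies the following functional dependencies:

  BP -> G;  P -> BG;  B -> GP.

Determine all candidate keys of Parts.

{B}⁺: B→GP adds G, P → {B, G, P}.
{P}⁺: P→BG adds B, G → {B, G, P}.

B; P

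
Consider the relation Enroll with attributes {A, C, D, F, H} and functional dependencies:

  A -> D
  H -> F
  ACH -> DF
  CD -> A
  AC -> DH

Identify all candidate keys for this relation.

(A, C), (C, D)

Attribute C never appears on the right-hand side of any dependency, so C must belong to every candidate key.
{C}⁺ = {C}, which is not all of the schema, so we must add further attributes.
{A, C}⁺: A→D adds D; AC→DH adds H; H→F adds F → {A, C, D, F, H}. Minimal: {C}⁺ = {C}; {A}⁺ = {A, D} — none reach the full schema.
{C, D}⁺: CD→A adds A; AC→DH adds H; H→F adds F → {A, C, D, F, H}. Minimal: {D}⁺ = {D}; {C}⁺ = {C} — none reach the full schema.
Any other superkey contains one of these as a subset, so there are no further candidate keys.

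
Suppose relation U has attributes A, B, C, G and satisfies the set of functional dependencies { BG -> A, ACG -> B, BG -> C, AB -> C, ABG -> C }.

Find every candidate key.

BG; ACG

{B, G}⁺: BG→A adds A; BG→C adds C → {A, B, C, G}. Minimal: {G}⁺ = {G}; {B}⁺ = {B} — none reach the full schema.
{A, C, G}⁺: ACG→B adds B → {A, B, C, G}. Minimal: {C, G}⁺ = {C, G}; {A, G}⁺ = {A, G}; {A, C}⁺ = {A, C} — none reach the full schema.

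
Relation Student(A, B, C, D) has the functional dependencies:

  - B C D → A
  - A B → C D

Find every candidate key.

Attribute B never appears on the right-hand side of any dependency, so B must belong to every candidate key.
{B}⁺ = {B}, which is not all of the schema, so we must add further attributes.
{A, B}⁺: AB→CD adds C, D → {A, B, C, D}. Minimal: {B}⁺ = {B}; {A}⁺ = {A} — none reach the full schema.
{B, C, D}⁺: BCD→A adds A → {A, B, C, D}. Minimal: {C, D}⁺ = {C, D}; {B, D}⁺ = {B, D}; {B, C}⁺ = {B, C} — none reach the full schema.

{A, B}; {B, C, D}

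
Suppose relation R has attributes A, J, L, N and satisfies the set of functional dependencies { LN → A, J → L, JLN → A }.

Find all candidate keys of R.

{J, N}⁺: J→L adds L; JLN→A adds A → {A, J, L, N}.

JN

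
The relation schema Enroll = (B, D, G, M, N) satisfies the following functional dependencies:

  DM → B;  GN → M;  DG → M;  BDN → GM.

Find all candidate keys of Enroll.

Attributes D, N never appear on any right-hand side, so every candidate key must contain {D, N}.
{D, N}⁺ = {D, N}, which is not all of the schema, so we must add further attributes.
{B, D, N}⁺: BDN→GM adds G, M → {B, D, G, M, N}. Minimal: {D, N}⁺ = {D, N}; {B, N}⁺ = {B, N}; {B, D}⁺ = {B, D} — none reach the full schema.
{D, G, N}⁺: GN→M adds M; DM→B adds B → {B, D, G, M, N}. Minimal: {G, N}⁺ = {G, M, N}; {D, N}⁺ = {D, N}; {D, G}⁺ = {B, D, G, M} — none reach the full schema.
{D, M, N}⁺: DM→B adds B; BDN→GM adds G → {B, D, G, M, N}. Minimal: {M, N}⁺ = {M, N}; {D, N}⁺ = {D, N}; {D, M}⁺ = {B, D, M} — none reach the full schema.

BDN, DGN, DMN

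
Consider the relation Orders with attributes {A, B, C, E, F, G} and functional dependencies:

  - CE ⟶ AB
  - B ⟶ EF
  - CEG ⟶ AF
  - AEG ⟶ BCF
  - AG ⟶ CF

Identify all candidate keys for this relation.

(A, B, G); (A, E, G); (B, C, G); (C, E, G)

Attribute G never appears on the right-hand side of any dependency, so G must belong to every candidate key.
{G}⁺ = {G}, which is not all of the schema, so we must add further attributes.
{A, B, G}⁺: B→EF adds E, F; AEG→BCF adds C → {A, B, C, E, F, G}. Minimal: {B, G}⁺ = {B, E, F, G}; {A, G}⁺ = {A, C, F, G}; {A, B}⁺ = {A, B, E, F} — none reach the full schema.
{A, E, G}⁺: AEG→BCF adds B, C, F → {A, B, C, E, F, G}. Minimal: {E, G}⁺ = {E, G}; {A, G}⁺ = {A, C, F, G}; {A, E}⁺ = {A, E} — none reach the full schema.
{B, C, G}⁺: B→EF adds E, F; CEG→AF adds A → {A, B, C, E, F, G}. Minimal: {C, G}⁺ = {C, G}; {B, G}⁺ = {B, E, F, G}; {B, C}⁺ = {A, B, C, E, F} — none reach the full schema.
{C, E, G}⁺: CE→AB adds A, B; B→EF adds F → {A, B, C, E, F, G}. Minimal: {E, G}⁺ = {E, G}; {C, G}⁺ = {C, G}; {C, E}⁺ = {A, B, C, E, F} — none reach the full schema.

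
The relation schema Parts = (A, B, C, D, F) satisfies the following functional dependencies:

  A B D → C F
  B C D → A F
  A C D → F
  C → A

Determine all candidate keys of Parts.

Attributes B, D never appear on any right-hand side, so every candidate key must contain {B, D}.
{B, D}⁺ = {B, D}, which is not all of the schema, so we must add further attributes.
{A, B, D}⁺: ABD→CF adds C, F → {A, B, C, D, F}. Minimal: {B, D}⁺ = {B, D}; {A, D}⁺ = {A, D}; {A, B}⁺ = {A, B} — none reach the full schema.
{B, C, D}⁺: BCD→AF adds A, F → {A, B, C, D, F}. Minimal: {C, D}⁺ = {A, C, D, F}; {B, D}⁺ = {B, D}; {B, C}⁺ = {A, B, C} — none reach the full schema.
Any other superkey contains one of these as a subset, so there are no further candidate keys.

ABD, BCD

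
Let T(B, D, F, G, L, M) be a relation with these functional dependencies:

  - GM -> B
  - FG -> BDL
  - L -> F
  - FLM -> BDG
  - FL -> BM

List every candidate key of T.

{L}⁺: L→F adds F; FL→BM adds B, M; FLM→BDG adds D, G → {B, D, F, G, L, M}.
{F, G}⁺: FG→BDL adds B, D, L; FL→BM adds M → {B, D, F, G, L, M}. Minimal: {G}⁺ = {G}; {F}⁺ = {F} — none reach the full schema.

{L}, {F, G}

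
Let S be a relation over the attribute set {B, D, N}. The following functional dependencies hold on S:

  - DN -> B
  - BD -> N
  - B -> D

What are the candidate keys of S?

{B}⁺: B→D adds D; BD→N adds N → {B, D, N}.
{D, N}⁺: DN→B adds B → {B, D, N}. Minimal: {N}⁺ = {N}; {D}⁺ = {D} — none reach the full schema.

B; DN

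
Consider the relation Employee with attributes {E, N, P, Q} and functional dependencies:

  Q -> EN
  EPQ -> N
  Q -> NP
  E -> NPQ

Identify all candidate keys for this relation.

{E}, {Q}

{E}⁺: E→NPQ adds N, P, Q → {E, N, P, Q}.
{Q}⁺: Q→EN adds E, N; Q→NP adds P → {E, N, P, Q}.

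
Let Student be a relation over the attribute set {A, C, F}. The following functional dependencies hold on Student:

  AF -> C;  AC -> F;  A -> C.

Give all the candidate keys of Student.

Attribute A never appears on the right-hand side of any dependency, so A must belong to every candidate key.
{A}⁺ = {A, C, F}, which is all of the schema, so {A} is the only candidate key.

{A}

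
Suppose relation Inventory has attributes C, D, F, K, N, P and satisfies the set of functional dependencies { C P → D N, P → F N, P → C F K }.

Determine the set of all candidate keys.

P

Attribute P never appears on the right-hand side of any dependency, so P must belong to every candidate key.
{P}⁺ = {C, D, F, K, N, P}, which is all of the schema, so {P} is the only candidate key.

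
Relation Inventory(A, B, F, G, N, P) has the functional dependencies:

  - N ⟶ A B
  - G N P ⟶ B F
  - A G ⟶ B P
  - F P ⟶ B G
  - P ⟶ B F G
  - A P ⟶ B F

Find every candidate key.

{G, N}; {N, P}

Attribute N never appears on the right-hand side of any dependency, so N must belong to every candidate key.
{N}⁺ = {A, B, N}, which is not all of the schema, so we must add further attributes.
{G, N}⁺: N→AB adds A, B; AG→BP adds P; P→BFG adds F → {A, B, F, G, N, P}. Minimal: {N}⁺ = {A, B, N}; {G}⁺ = {G} — none reach the full schema.
{N, P}⁺: N→AB adds A, B; P→BFG adds F, G → {A, B, F, G, N, P}. Minimal: {P}⁺ = {B, F, G, P}; {N}⁺ = {A, B, N} — none reach the full schema.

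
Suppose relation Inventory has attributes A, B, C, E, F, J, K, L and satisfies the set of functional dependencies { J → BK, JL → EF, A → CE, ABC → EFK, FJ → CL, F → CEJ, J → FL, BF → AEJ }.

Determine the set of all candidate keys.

{F}⁺: F→CEJ adds C, E, J; J→FL adds L; J→BK adds B, K; BF→AEJ adds A → {A, B, C, E, F, J, K, L}.
{J}⁺: J→BK adds B, K; J→FL adds F, L; BF→AEJ adds A, E; A→CE adds C → {A, B, C, E, F, J, K, L}.
{A, B}⁺: A→CE adds C, E; ABC→EFK adds F, K; F→CEJ adds J; J→FL adds L → {A, B, C, E, F, J, K, L}. Minimal: {B}⁺ = {B}; {A}⁺ = {A, C, E} — none reach the full schema.

F; J; AB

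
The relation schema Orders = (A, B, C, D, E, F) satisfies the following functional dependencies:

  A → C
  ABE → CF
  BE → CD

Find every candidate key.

Attributes A, B, E never appear on any right-hand side, so every candidate key must contain {A, B, E}.
{A, B, E}⁺ = {A, B, C, D, E, F}, which is all of the schema, so {A, B, E} is the only candidate key.

{A, B, E}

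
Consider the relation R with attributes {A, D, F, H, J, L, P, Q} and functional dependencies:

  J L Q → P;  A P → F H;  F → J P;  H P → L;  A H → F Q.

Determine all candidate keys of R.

Attributes A, D never appear on any right-hand side, so every candidate key must contain {A, D}.
{A, D}⁺ = {A, D}, which is not all of the schema, so we must add further attributes.
{A, D, F}⁺: F→JP adds J, P; AP→FH adds H; HP→L adds L; AH→FQ adds Q → {A, D, F, H, J, L, P, Q}.
{A, D, H}⁺: AH→FQ adds F, Q; F→JP adds J, P; HP→L adds L → {A, D, F, H, J, L, P, Q}.
{A, D, P}⁺: AP→FH adds F, H; F→JP adds J; HP→L adds L; AH→FQ adds Q → {A, D, F, H, J, L, P, Q}.
{A, D, J, L, Q}⁺: JLQ→P adds P; AP→FH adds F, H → {A, D, F, H, J, L, P, Q}.
Any other superkey contains one of these as a subset, so there are no further candidate keys.

{A, D, F}, {A, D, H}, {A, D, P}, {A, D, J, L, Q}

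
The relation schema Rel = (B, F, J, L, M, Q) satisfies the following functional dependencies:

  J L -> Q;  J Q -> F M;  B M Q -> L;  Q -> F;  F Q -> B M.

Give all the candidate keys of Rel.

{J, L}, {J, Q}

Attribute J never appears on the right-hand side of any dependency, so J must belong to every candidate key.
{J}⁺ = {J}, which is not all of the schema, so we must add further attributes.
{J, L}⁺: JL→Q adds Q; JQ→FM adds F, M; FQ→BM adds B → {B, F, J, L, M, Q}. Minimal: {L}⁺ = {L}; {J}⁺ = {J} — none reach the full schema.
{J, Q}⁺: JQ→FM adds F, M; FQ→BM adds B; BMQ→L adds L → {B, F, J, L, M, Q}. Minimal: {Q}⁺ = {B, F, L, M, Q}; {J}⁺ = {J} — none reach the full schema.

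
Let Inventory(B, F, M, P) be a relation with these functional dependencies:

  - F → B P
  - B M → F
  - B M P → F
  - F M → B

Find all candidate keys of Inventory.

{B, M}⁺: BM→F adds F; F→BP adds P → {B, F, M, P}.
{F, M}⁺: F→BP adds B, P → {B, F, M, P}.

{B, M}, {F, M}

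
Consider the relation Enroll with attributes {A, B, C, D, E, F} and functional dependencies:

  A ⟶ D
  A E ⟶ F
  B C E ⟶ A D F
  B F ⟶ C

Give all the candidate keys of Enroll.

(A, B, E), (B, C, E), (B, E, F)

Attributes B, E never appear on any right-hand side, so every candidate key must contain {B, E}.
{B, E}⁺ = {B, E}, which is not all of the schema, so we must add further attributes.
{A, B, E}⁺: A→D adds D; AE→F adds F; BF→C adds C → {A, B, C, D, E, F}. Minimal: {B, E}⁺ = {B, E}; {A, E}⁺ = {A, D, E, F}; {A, B}⁺ = {A, B, D} — none reach the full schema.
{B, C, E}⁺: BCE→ADF adds A, D, F → {A, B, C, D, E, F}. Minimal: {C, E}⁺ = {C, E}; {B, E}⁺ = {B, E}; {B, C}⁺ = {B, C} — none reach the full schema.
{B, E, F}⁺: BF→C adds C; BCE→ADF adds A, D → {A, B, C, D, E, F}. Minimal: {E, F}⁺ = {E, F}; {B, F}⁺ = {B, C, F}; {B, E}⁺ = {B, E} — none reach the full schema.
Any other superkey contains one of these as a subset, so there are no further candidate keys.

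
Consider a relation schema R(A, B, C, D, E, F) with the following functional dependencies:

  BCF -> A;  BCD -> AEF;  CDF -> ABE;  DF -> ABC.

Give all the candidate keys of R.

{D, F}, {B, C, D}

Attribute D never appears on the right-hand side of any dependency, so D must belong to every candidate key.
{D}⁺ = {D}, which is not all of the schema, so we must add further attributes.
{D, F}⁺: DF→ABC adds A, B, C; BCD→AEF adds E → {A, B, C, D, E, F}.
{B, C, D}⁺: BCD→AEF adds A, E, F → {A, B, C, D, E, F}.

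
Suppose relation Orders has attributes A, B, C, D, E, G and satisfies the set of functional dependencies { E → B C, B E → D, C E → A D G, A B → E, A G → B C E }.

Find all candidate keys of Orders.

{E}⁺: E→BC adds B, C; BE→D adds D; CE→ADG adds A, G → {A, B, C, D, E, G}.
{A, B}⁺: AB→E adds E; E→BC adds C; BE→D adds D; CE→ADG adds G → {A, B, C, D, E, G}. Minimal: {B}⁺ = {B}; {A}⁺ = {A} — none reach the full schema.
{A, G}⁺: AG→BCE adds B, C, E; BE→D adds D → {A, B, C, D, E, G}. Minimal: {G}⁺ = {G}; {A}⁺ = {A} — none reach the full schema.
Any other superkey contains one of these as a subset, so there are no further candidate keys.

E, AB, AG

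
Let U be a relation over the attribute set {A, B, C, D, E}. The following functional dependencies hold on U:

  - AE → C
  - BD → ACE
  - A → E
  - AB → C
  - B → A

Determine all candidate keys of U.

Attributes B, D never appear on any right-hand side, so every candidate key must contain {B, D}.
{B, D}⁺ = {A, B, C, D, E}, which is all of the schema, so {B, D} is the only candidate key.

{B, D}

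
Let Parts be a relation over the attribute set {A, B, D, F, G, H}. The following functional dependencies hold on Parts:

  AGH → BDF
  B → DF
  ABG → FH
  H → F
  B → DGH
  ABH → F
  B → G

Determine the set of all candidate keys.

Attribute A never appears on the right-hand side of any dependency, so A must belong to every candidate key.
{A}⁺ = {A}, which is not all of the schema, so we must add further attributes.
{A, B}⁺: B→DF adds D, F; B→DGH adds G, H → {A, B, D, F, G, H}. Minimal: {B}⁺ = {B, D, F, G, H}; {A}⁺ = {A} — none reach the full schema.
{A, G, H}⁺: AGH→BDF adds B, D, F → {A, B, D, F, G, H}. Minimal: {G, H}⁺ = {F, G, H}; {A, H}⁺ = {A, F, H}; {A, G}⁺ = {A, G} — none reach the full schema.

{A, B}; {A, G, H}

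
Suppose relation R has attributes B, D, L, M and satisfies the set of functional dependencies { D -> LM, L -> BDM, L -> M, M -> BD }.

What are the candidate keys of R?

(D), (L), (M)

{D}⁺: D→LM adds L, M; L→BDM adds B → {B, D, L, M}.
{L}⁺: L→BDM adds B, D, M → {B, D, L, M}.
{M}⁺: M→BD adds B, D; D→LM adds L → {B, D, L, M}.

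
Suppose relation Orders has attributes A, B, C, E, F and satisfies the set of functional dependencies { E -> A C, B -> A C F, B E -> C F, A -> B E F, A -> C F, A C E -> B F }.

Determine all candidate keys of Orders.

{A}, {B}, {E}

{A}⁺: A→BEF adds B, E, F; A→CF adds C → {A, B, C, E, F}.
{B}⁺: B→ACF adds A, C, F; A→BEF adds E → {A, B, C, E, F}.
{E}⁺: E→AC adds A, C; A→BEF adds B, F → {A, B, C, E, F}.
Any other superkey contains one of these as a subset, so there are no further candidate keys.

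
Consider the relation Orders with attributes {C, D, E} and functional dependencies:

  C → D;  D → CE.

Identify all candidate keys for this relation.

{C}⁺: C→D adds D; D→CE adds E → {C, D, E}.
{D}⁺: D→CE adds C, E → {C, D, E}.
Any other superkey contains one of these as a subset, so there are no further candidate keys.

{C}, {D}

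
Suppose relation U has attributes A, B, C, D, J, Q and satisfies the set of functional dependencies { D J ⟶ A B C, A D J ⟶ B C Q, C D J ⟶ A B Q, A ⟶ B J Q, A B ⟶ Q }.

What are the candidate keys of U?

{A, D}, {D, J}

Attribute D never appears on the right-hand side of any dependency, so D must belong to every candidate key.
{D}⁺ = {D}, which is not all of the schema, so we must add further attributes.
{A, D}⁺: A→BJQ adds B, J, Q; DJ→ABC adds C → {A, B, C, D, J, Q}. Minimal: {D}⁺ = {D}; {A}⁺ = {A, B, J, Q} — none reach the full schema.
{D, J}⁺: DJ→ABC adds A, B, C; ADJ→BCQ adds Q → {A, B, C, D, J, Q}. Minimal: {J}⁺ = {J}; {D}⁺ = {D} — none reach the full schema.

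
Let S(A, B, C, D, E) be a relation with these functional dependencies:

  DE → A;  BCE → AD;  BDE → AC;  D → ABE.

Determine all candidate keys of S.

(D); (B, C, E)

{D}⁺: D→ABE adds A, B, E; BDE→AC adds C → {A, B, C, D, E}.
{B, C, E}⁺: BCE→AD adds A, D → {A, B, C, D, E}.
Any other superkey contains one of these as a subset, so there are no further candidate keys.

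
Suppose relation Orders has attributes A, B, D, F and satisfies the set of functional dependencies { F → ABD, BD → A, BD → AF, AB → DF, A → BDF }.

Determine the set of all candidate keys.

{A}⁺: A→BDF adds B, D, F → {A, B, D, F}.
{F}⁺: F→ABD adds A, B, D → {A, B, D, F}.
{B, D}⁺: BD→A adds A; BD→AF adds F → {A, B, D, F}. Minimal: {D}⁺ = {D}; {B}⁺ = {B} — none reach the full schema.
Any other superkey contains one of these as a subset, so there are no further candidate keys.

{A}, {F}, {B, D}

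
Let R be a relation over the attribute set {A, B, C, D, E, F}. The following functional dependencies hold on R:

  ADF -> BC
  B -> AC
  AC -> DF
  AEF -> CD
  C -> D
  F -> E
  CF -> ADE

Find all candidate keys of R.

{B}, {A, C}, {A, F}, {C, F}

{B}⁺: B→AC adds A, C; AC→DF adds D, F; F→E adds E → {A, B, C, D, E, F}.
{A, C}⁺: AC→DF adds D, F; F→E adds E; ADF→BC adds B → {A, B, C, D, E, F}. Minimal: {C}⁺ = {C, D}; {A}⁺ = {A} — none reach the full schema.
{A, F}⁺: F→E adds E; AEF→CD adds C, D; ADF→BC adds B → {A, B, C, D, E, F}. Minimal: {F}⁺ = {E, F}; {A}⁺ = {A} — none reach the full schema.
{C, F}⁺: C→D adds D; F→E adds E; CF→ADE adds A; ADF→BC adds B → {A, B, C, D, E, F}. Minimal: {F}⁺ = {E, F}; {C}⁺ = {C, D} — none reach the full schema.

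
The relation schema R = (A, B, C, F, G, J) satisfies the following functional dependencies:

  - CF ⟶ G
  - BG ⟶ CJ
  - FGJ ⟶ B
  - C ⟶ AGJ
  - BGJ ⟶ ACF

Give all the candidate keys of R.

{B, C}⁺: C→AGJ adds A, G, J; BGJ→ACF adds F → {A, B, C, F, G, J}. Minimal: {C}⁺ = {A, C, G, J}; {B}⁺ = {B} — none reach the full schema.
{B, G}⁺: BG→CJ adds C, J; C→AGJ adds A; BGJ→ACF adds F → {A, B, C, F, G, J}. Minimal: {G}⁺ = {G}; {B}⁺ = {B} — none reach the full schema.
{C, F}⁺: CF→G adds G; C→AGJ adds A, J; FGJ→B adds B → {A, B, C, F, G, J}. Minimal: {F}⁺ = {F}; {C}⁺ = {A, C, G, J} — none reach the full schema.
{F, G, J}⁺: FGJ→B adds B; BGJ→ACF adds A, C → {A, B, C, F, G, J}. Minimal: {G, J}⁺ = {G, J}; {F, J}⁺ = {F, J}; {F, G}⁺ = {F, G} — none reach the full schema.

BC, BG, CF, FGJ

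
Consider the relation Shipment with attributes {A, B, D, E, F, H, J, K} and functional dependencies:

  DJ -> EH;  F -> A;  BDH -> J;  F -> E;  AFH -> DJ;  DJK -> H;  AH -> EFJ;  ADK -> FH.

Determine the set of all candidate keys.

{A, B, D, K}; {A, B, H, K}; {B, D, F, K}; {B, F, H, K}

Attributes B, K never appear on any right-hand side, so every candidate key must contain {B, K}.
{B, K}⁺ = {B, K}, which is not all of the schema, so we must add further attributes.
{A, B, D, K}⁺: ADK→FH adds F, H; BDH→J adds J; F→E adds E → {A, B, D, E, F, H, J, K}.
{A, B, H, K}⁺: AH→EFJ adds E, F, J; AFH→DJ adds D → {A, B, D, E, F, H, J, K}.
{B, D, F, K}⁺: F→A adds A; F→E adds E; ADK→FH adds H; BDH→J adds J → {A, B, D, E, F, H, J, K}.
{B, F, H, K}⁺: F→A adds A; F→E adds E; AFH→DJ adds D, J → {A, B, D, E, F, H, J, K}.
Any other superkey contains one of these as a subset, so there are no further candidate keys.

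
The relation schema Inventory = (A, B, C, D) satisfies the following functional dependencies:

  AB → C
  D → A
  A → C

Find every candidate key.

{B, D}⁺: D→A adds A; A→C adds C → {A, B, C, D}. Minimal: {D}⁺ = {A, C, D}; {B}⁺ = {B} — none reach the full schema.
No other minimal superkey exists.

BD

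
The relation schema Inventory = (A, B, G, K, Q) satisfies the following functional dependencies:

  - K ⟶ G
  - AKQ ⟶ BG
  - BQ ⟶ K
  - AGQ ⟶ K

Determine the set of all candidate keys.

Attributes A, Q never appear on any right-hand side, so every candidate key must contain {A, Q}.
{A, Q}⁺ = {A, Q}, which is not all of the schema, so we must add further attributes.
{A, B, Q}⁺: BQ→K adds K; K→G adds G → {A, B, G, K, Q}. Minimal: {B, Q}⁺ = {B, G, K, Q}; {A, Q}⁺ = {A, Q}; {A, B}⁺ = {A, B} — none reach the full schema.
{A, G, Q}⁺: AGQ→K adds K; AKQ→BG adds B → {A, B, G, K, Q}. Minimal: {G, Q}⁺ = {G, Q}; {A, Q}⁺ = {A, Q}; {A, G}⁺ = {A, G} — none reach the full schema.
{A, K, Q}⁺: K→G adds G; AKQ→BG adds B → {A, B, G, K, Q}. Minimal: {K, Q}⁺ = {G, K, Q}; {A, Q}⁺ = {A, Q}; {A, K}⁺ = {A, G, K} — none reach the full schema.

(A, B, Q), (A, G, Q), (A, K, Q)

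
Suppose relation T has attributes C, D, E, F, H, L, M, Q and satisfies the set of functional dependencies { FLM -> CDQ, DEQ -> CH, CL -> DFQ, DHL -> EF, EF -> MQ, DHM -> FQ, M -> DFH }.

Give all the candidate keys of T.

Attribute L never appears on the right-hand side of any dependency, so L must belong to every candidate key.
{L}⁺ = {L}, which is not all of the schema, so we must add further attributes.
{L, M}⁺: M→DFH adds D, F, H; FLM→CDQ adds C, Q; DHL→EF adds E → {C, D, E, F, H, L, M, Q}. Minimal: {M}⁺ = {D, F, H, M, Q}; {L}⁺ = {L} — none reach the full schema.
{C, E, L}⁺: CL→DFQ adds D, F, Q; EF→MQ adds M; M→DFH adds H → {C, D, E, F, H, L, M, Q}. Minimal: {E, L}⁺ = {E, L}; {C, L}⁺ = {C, D, F, L, Q}; {C, E}⁺ = {C, E} — none reach the full schema.
{C, H, L}⁺: CL→DFQ adds D, F, Q; DHL→EF adds E; EF→MQ adds M → {C, D, E, F, H, L, M, Q}. Minimal: {H, L}⁺ = {H, L}; {C, L}⁺ = {C, D, F, L, Q}; {C, H}⁺ = {C, H} — none reach the full schema.
{D, H, L}⁺: DHL→EF adds E, F; EF→MQ adds M, Q; FLM→CDQ adds C → {C, D, E, F, H, L, M, Q}. Minimal: {H, L}⁺ = {H, L}; {D, L}⁺ = {D, L}; {D, H}⁺ = {D, H} — none reach the full schema.
{E, F, L}⁺: EF→MQ adds M, Q; M→DFH adds D, H; FLM→CDQ adds C → {C, D, E, F, H, L, M, Q}. Minimal: {F, L}⁺ = {F, L}; {E, L}⁺ = {E, L}; {E, F}⁺ = {C, D, E, F, H, M, Q} — none reach the full schema.
{D, E, L, Q}⁺: DEQ→CH adds C, H; CL→DFQ adds F; EF→MQ adds M → {C, D, E, F, H, L, M, Q}. Minimal: {E, L, Q}⁺ = {E, L, Q}; {D, L, Q}⁺ = {D, L, Q}; {D, E, Q}⁺ = {C, D, E, H, Q}; … — none reach the full schema.
Any other superkey contains one of these as a subset, so there are no further candidate keys.

{L, M}; {C, E, L}; {C, H, L}; {D, H, L}; {E, F, L}; {D, E, L, Q}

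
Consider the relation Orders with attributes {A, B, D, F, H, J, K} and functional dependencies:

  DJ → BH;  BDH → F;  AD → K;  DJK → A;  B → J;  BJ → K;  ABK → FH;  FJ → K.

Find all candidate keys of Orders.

{B, D}; {D, J}

Attribute D never appears on the right-hand side of any dependency, so D must belong to every candidate key.
{D}⁺ = {D}, which is not all of the schema, so we must add further attributes.
{B, D}⁺: B→J adds J; BJ→K adds K; DJ→BH adds H; BDH→F adds F; DJK→A adds A → {A, B, D, F, H, J, K}.
{D, J}⁺: DJ→BH adds B, H; BDH→F adds F; BJ→K adds K; DJK→A adds A → {A, B, D, F, H, J, K}.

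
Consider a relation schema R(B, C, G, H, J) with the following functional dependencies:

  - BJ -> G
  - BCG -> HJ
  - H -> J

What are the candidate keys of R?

{B, C, G}, {B, C, H}, {B, C, J}

{B, C, G}⁺: BCG→HJ adds H, J → {B, C, G, H, J}. Minimal: {C, G}⁺ = {C, G}; {B, G}⁺ = {B, G}; {B, C}⁺ = {B, C} — none reach the full schema.
{B, C, H}⁺: H→J adds J; BJ→G adds G → {B, C, G, H, J}. Minimal: {C, H}⁺ = {C, H, J}; {B, H}⁺ = {B, G, H, J}; {B, C}⁺ = {B, C} — none reach the full schema.
{B, C, J}⁺: BJ→G adds G; BCG→HJ adds H → {B, C, G, H, J}. Minimal: {C, J}⁺ = {C, J}; {B, J}⁺ = {B, G, J}; {B, C}⁺ = {B, C} — none reach the full schema.
Any other superkey contains one of these as a subset, so there are no further candidate keys.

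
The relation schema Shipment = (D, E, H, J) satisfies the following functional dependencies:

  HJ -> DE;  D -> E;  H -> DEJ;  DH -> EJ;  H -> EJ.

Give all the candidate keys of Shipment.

{H}

Attribute H never appears on the right-hand side of any dependency, so H must belong to every candidate key.
{H}⁺ = {D, E, H, J}, which is all of the schema, so {H} is the only candidate key.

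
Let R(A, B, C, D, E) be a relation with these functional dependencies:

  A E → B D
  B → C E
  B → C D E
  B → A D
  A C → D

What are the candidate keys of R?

{B}⁺: B→CE adds C, E; B→CDE adds D; B→AD adds A → {A, B, C, D, E}.
{A, E}⁺: AE→BD adds B, D; B→CE adds C → {A, B, C, D, E}. Minimal: {E}⁺ = {E}; {A}⁺ = {A} — none reach the full schema.

{B}, {A, E}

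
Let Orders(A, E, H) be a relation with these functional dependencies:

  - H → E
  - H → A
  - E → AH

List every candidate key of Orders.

{E}; {H}

{E}⁺: E→AH adds A, H → {A, E, H}.
{H}⁺: H→E adds E; H→A adds A → {A, E, H}.
Any other superkey contains one of these as a subset, so there are no further candidate keys.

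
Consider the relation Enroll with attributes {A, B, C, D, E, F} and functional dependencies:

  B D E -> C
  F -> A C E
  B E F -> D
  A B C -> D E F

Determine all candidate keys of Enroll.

{B, F}, {A, B, C}, {A, B, D, E}

Attribute B never appears on the right-hand side of any dependency, so B must belong to every candidate key.
{B}⁺ = {B}, which is not all of the schema, so we must add further attributes.
{B, F}⁺: F→ACE adds A, C, E; BEF→D adds D → {A, B, C, D, E, F}.
{A, B, C}⁺: ABC→DEF adds D, E, F → {A, B, C, D, E, F}.
{A, B, D, E}⁺: BDE→C adds C; ABC→DEF adds F → {A, B, C, D, E, F}.
Any other superkey contains one of these as a subset, so there are no further candidate keys.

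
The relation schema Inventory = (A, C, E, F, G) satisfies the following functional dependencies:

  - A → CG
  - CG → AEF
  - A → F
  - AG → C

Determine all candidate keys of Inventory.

{A}⁺: A→CG adds C, G; CG→AEF adds E, F → {A, C, E, F, G}.
{C, G}⁺: CG→AEF adds A, E, F → {A, C, E, F, G}. Minimal: {G}⁺ = {G}; {C}⁺ = {C} — none reach the full schema.
Any other superkey contains one of these as a subset, so there are no further candidate keys.

{A}, {C, G}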